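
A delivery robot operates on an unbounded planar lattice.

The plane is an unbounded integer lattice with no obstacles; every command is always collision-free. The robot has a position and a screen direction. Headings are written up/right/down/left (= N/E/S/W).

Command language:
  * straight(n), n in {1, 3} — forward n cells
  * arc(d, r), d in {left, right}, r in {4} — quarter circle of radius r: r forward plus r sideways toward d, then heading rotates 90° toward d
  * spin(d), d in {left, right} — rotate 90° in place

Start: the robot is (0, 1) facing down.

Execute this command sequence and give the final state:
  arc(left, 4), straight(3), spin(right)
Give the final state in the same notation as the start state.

(7, -3) facing down

from: (0, 1) facing down
step 1 (arc(left, 4)): (4, -3) facing right
step 2 (straight(3)): (7, -3) facing right
step 3 (spin(right)): (7, -3) facing down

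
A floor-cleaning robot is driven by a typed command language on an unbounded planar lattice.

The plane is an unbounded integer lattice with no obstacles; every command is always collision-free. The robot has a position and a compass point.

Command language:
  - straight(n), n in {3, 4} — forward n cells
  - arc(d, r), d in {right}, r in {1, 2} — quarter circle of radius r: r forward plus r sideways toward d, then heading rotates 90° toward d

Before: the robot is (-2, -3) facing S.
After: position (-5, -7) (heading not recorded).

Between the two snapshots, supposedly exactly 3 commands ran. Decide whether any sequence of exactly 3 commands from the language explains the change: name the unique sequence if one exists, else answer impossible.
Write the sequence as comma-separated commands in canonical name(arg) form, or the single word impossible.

key: running arc(right, 1) before straight(3) would end elsewhere — order is forced
initial: (-2, -3) facing S
t=1 straight(3) ⇒ (-2, -6) facing S
t=2 arc(right, 2) ⇒ (-4, -8) facing W
t=3 arc(right, 1) ⇒ (-5, -7) facing N
no rival 3-sequence matches.

straight(3), arc(right, 2), arc(right, 1)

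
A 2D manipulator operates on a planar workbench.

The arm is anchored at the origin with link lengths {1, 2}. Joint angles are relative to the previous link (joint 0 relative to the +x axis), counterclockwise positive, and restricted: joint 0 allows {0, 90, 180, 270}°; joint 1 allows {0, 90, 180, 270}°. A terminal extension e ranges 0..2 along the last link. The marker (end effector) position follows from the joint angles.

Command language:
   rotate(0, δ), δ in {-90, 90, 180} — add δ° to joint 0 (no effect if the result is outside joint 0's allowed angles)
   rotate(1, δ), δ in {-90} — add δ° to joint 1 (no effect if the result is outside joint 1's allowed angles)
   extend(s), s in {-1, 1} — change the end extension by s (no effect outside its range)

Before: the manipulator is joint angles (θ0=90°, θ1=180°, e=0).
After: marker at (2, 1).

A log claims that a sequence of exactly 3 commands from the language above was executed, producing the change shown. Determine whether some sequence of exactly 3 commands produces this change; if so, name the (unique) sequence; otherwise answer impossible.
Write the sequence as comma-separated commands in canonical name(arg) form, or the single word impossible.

start: joint angles (θ0=90°, θ1=180°, e=0)
t=1 rotate(1, -90) ⇒ joint angles (θ0=90°, θ1=90°, e=0)
t=2 rotate(1, -90) ⇒ joint angles (θ0=90°, θ1=0°, e=0)
t=3 rotate(1, -90) ⇒ joint angles (θ0=90°, θ1=270°, e=0)
no rival 3-sequence matches.

rotate(1, -90), rotate(1, -90), rotate(1, -90)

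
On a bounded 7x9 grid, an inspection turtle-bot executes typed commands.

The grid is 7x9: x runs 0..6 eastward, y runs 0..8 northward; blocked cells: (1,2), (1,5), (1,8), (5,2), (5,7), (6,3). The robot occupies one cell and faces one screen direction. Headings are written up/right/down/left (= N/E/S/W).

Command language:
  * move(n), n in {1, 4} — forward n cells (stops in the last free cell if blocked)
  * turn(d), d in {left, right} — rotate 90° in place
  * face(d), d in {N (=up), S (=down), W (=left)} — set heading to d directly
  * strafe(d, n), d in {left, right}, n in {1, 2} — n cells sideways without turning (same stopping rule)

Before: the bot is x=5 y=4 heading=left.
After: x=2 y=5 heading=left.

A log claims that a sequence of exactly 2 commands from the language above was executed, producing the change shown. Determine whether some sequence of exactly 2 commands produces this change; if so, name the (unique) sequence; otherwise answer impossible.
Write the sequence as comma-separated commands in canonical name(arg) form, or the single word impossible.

key: order matters: swapping strafe(right, 1) and move(4) lands elsewhere
start: x=5 y=4 heading=left
1. strafe(right, 1) → x=5 y=5 heading=left
2. move(4) → x=2 y=5 heading=left
no rival 2-sequence matches.

strafe(right, 1), move(4)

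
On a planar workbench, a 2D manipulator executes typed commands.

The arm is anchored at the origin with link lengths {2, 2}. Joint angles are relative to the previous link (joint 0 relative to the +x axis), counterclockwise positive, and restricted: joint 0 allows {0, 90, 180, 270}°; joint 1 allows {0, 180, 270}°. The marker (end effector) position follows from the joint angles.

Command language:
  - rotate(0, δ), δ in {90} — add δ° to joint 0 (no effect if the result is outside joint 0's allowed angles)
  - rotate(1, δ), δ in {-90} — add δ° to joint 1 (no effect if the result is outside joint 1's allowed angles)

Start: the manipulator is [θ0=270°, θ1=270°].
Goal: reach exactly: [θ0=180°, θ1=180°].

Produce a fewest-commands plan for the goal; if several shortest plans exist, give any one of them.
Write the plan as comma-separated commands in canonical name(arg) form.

initial: [θ0=270°, θ1=270°]
step 1 (rotate(0, 90)): [θ0=0°, θ1=270°]
step 2 (rotate(0, 90)): [θ0=90°, θ1=270°]
step 3 (rotate(0, 90)): [θ0=180°, θ1=270°]
step 4 (rotate(1, -90)): [θ0=180°, θ1=180°]
nothing shorter than 4 reaches the goal.

rotate(0, 90), rotate(0, 90), rotate(0, 90), rotate(1, -90)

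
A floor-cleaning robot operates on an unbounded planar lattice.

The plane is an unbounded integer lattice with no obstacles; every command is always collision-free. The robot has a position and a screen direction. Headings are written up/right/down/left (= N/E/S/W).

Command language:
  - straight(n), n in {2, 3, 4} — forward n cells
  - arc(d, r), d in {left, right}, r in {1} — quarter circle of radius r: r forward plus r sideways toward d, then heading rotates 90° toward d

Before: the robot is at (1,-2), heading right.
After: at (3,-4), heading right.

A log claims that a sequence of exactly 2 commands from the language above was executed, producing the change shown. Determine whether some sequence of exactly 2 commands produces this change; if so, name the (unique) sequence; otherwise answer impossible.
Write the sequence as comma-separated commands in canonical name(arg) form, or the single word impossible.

key: still facing E at the end — net rotation zero over 2 steps
initial: at (1,-2), heading right
1. arc(right, 1) → at (2,-3), heading down
2. arc(left, 1) → at (3,-4), heading right
uniquely the one of 25 2-step routes that fits.

arc(right, 1), arc(left, 1)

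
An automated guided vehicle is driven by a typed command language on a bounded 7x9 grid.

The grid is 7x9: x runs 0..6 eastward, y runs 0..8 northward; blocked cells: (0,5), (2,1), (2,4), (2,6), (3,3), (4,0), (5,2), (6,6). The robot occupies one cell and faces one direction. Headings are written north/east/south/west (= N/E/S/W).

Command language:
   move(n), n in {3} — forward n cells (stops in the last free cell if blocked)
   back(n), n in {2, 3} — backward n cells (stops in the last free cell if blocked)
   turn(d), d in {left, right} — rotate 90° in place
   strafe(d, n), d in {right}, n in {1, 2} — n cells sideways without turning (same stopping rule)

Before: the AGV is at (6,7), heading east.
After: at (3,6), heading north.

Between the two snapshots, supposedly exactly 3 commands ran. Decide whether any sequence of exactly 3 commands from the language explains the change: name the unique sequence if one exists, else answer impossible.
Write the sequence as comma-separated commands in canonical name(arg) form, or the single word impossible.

key: running turn(left) before back(3) would end elsewhere — order is forced
from: at (6,7), heading east
step 1 (back(3)): at (3,7), heading east
step 2 (strafe(right, 1)): at (3,6), heading east
step 3 (turn(left)): at (3,6), heading north
all 343 alternatives checked — unique.

back(3), strafe(right, 1), turn(left)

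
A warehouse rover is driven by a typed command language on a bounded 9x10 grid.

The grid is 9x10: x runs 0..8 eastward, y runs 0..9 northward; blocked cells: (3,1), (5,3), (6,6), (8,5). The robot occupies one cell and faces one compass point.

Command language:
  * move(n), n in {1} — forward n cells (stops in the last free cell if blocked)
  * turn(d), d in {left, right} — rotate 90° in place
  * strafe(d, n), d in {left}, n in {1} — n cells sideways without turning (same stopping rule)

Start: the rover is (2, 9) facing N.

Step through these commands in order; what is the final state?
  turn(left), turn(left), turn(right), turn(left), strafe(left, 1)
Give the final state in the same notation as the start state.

(3, 9) facing S

from: (2, 9) facing N
step 1 (turn(left)): (2, 9) facing W
step 2 (turn(left)): (2, 9) facing S
step 3 (turn(right)): (2, 9) facing W
step 4 (turn(left)): (2, 9) facing S
step 5 (strafe(left, 1)): (3, 9) facing S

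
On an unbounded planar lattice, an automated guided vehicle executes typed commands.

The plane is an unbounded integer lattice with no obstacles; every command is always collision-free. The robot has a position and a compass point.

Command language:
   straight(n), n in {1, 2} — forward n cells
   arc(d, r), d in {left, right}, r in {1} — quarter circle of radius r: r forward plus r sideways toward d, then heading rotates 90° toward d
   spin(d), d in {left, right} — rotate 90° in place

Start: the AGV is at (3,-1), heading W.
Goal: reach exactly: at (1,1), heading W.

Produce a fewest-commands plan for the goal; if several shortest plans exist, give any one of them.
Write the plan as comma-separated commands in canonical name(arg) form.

from: at (3,-1), heading W
t=1 arc(right, 1) ⇒ at (2,0), heading N
t=2 arc(left, 1) ⇒ at (1,1), heading W
shorter routes all fall short; 2 is best.

arc(right, 1), arc(left, 1)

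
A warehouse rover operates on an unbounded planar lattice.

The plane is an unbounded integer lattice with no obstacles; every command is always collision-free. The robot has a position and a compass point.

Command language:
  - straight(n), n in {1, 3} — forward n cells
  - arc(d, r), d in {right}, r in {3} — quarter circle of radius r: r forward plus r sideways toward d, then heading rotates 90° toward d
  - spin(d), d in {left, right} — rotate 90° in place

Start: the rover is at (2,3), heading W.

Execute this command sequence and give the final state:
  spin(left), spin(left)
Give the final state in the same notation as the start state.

start: at (2,3), heading W
1. spin(left) → at (2,3), heading S
2. spin(left) → at (2,3), heading E

at (2,3), heading E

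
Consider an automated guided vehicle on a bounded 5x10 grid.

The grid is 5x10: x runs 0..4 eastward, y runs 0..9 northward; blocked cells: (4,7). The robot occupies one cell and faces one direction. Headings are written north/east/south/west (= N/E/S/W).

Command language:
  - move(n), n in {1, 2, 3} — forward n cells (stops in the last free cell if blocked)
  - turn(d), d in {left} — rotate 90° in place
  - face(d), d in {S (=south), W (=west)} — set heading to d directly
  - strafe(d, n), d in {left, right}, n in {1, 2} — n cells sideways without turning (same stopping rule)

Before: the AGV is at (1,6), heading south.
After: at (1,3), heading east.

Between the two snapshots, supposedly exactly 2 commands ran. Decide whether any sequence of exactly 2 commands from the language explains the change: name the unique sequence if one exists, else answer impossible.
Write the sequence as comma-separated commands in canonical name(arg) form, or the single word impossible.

move(3), turn(left)

key: position moved to (1,3) AND the heading swung to E — translation plus rotation needed
t0: at (1,6), heading south
[1] after move(3): at (1,3), heading south
[2] after turn(left): at (1,3), heading east
no other 2-command option fits: unique.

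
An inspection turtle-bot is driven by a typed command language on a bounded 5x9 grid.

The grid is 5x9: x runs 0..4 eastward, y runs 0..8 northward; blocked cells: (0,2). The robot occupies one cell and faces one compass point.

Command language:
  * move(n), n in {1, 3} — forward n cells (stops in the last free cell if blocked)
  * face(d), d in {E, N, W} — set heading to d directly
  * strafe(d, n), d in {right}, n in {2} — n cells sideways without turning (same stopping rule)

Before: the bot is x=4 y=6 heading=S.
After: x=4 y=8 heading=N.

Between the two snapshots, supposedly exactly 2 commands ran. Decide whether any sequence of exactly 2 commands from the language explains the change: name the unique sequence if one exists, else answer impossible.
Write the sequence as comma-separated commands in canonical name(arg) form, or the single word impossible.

face(N), move(3)

key: cell and facing (now N) both changed — the 2 commands mix motion and turning
start: x=4 y=6 heading=S
1. face(N) → x=4 y=6 heading=N
2. move(3) → x=4 y=8 heading=N
no rival 2-sequence matches.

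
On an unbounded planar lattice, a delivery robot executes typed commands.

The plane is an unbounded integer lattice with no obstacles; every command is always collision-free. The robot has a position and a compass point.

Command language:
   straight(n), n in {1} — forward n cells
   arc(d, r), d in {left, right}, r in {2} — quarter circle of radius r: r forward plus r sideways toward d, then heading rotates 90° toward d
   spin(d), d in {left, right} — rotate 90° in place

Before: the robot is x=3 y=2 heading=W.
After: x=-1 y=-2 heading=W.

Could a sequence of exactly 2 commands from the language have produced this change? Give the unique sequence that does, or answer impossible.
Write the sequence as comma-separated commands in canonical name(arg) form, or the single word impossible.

key: still facing W at the end — net rotation zero over 2 steps
from: x=3 y=2 heading=W
step 1 (arc(left, 2)): x=1 y=0 heading=S
step 2 (arc(right, 2)): x=-1 y=-2 heading=W
no other 2-command option fits: unique.

arc(left, 2), arc(right, 2)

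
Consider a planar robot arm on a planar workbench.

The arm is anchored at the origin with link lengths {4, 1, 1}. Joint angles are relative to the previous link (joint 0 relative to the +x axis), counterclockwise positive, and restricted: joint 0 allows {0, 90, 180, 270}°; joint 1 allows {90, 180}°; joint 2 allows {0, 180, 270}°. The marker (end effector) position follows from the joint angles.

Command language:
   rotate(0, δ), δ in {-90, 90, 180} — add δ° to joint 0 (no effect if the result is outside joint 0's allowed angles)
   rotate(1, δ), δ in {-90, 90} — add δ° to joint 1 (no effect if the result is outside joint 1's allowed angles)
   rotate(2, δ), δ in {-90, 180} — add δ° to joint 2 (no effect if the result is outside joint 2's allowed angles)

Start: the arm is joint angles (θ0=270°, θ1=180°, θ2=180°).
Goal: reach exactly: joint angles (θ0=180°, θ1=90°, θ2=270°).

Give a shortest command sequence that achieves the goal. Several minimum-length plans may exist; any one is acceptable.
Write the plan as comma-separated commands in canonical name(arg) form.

start: joint angles (θ0=270°, θ1=180°, θ2=180°)
step 1 (rotate(0, -90)): joint angles (θ0=180°, θ1=180°, θ2=180°)
step 2 (rotate(1, -90)): joint angles (θ0=180°, θ1=90°, θ2=180°)
step 3 (rotate(2, 180)): joint angles (θ0=180°, θ1=90°, θ2=0°)
step 4 (rotate(2, -90)): joint angles (θ0=180°, θ1=90°, θ2=270°)
no 3-step plan works, so 4 is optimal.

rotate(0, -90), rotate(1, -90), rotate(2, 180), rotate(2, -90)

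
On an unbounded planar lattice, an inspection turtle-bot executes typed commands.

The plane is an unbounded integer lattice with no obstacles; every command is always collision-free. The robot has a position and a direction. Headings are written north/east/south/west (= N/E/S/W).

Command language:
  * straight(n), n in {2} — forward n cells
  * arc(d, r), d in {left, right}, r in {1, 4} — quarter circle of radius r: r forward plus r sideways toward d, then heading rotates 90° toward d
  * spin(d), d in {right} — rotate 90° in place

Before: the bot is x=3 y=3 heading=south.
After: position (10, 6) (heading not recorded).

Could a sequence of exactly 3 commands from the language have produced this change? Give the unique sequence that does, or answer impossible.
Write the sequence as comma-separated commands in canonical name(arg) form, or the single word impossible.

key: order matters: swapping arc(left, 1) and arc(left, 4) lands elsewhere
from: x=3 y=3 heading=south
[1] after arc(left, 1): x=4 y=2 heading=east
[2] after straight(2): x=6 y=2 heading=east
[3] after arc(left, 4): x=10 y=6 heading=north
no other 3-command option fits: unique.

arc(left, 1), straight(2), arc(left, 4)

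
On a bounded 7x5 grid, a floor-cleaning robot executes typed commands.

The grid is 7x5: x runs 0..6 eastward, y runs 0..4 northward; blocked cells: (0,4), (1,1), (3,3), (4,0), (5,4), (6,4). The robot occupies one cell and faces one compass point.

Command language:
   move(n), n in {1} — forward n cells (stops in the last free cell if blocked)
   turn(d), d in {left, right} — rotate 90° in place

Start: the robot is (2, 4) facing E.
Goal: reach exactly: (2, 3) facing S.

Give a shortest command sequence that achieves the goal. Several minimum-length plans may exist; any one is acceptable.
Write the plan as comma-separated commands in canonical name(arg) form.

turn(right), move(1)

start: (2, 4) facing E
t=1 turn(right) ⇒ (2, 4) facing S
t=2 move(1) ⇒ (2, 3) facing S
nothing shorter than 2 reaches the goal.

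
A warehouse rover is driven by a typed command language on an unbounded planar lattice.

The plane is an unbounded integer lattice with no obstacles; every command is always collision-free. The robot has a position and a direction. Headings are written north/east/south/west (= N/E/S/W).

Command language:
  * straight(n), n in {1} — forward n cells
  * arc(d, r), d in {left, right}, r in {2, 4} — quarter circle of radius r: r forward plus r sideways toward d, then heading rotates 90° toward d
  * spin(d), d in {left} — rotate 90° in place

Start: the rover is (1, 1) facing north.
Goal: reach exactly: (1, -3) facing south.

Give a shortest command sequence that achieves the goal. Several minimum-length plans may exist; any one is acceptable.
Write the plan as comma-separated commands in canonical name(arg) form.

arc(left, 4), arc(left, 2), arc(left, 4), arc(right, 2)

t0: (1, 1) facing north
step 1 (arc(left, 4)): (-3, 5) facing west
step 2 (arc(left, 2)): (-5, 3) facing south
step 3 (arc(left, 4)): (-1, -1) facing east
step 4 (arc(right, 2)): (1, -3) facing south
shorter routes all fall short; 4 is best.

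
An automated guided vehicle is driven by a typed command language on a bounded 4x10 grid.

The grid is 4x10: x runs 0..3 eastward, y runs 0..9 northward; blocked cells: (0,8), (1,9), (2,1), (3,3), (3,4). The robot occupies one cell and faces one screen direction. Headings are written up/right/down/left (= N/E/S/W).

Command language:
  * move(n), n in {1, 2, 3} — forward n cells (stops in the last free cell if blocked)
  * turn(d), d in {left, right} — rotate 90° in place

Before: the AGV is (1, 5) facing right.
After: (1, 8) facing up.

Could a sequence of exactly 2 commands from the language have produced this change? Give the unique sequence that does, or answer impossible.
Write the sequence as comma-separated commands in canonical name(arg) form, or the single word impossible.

turn(left), move(3)

key: running move(3) before turn(left) would end elsewhere — order is forced
t0: (1, 5) facing right
1. turn(left) → (1, 5) facing up
2. move(3) → (1, 8) facing up
no other 2-command option fits: unique.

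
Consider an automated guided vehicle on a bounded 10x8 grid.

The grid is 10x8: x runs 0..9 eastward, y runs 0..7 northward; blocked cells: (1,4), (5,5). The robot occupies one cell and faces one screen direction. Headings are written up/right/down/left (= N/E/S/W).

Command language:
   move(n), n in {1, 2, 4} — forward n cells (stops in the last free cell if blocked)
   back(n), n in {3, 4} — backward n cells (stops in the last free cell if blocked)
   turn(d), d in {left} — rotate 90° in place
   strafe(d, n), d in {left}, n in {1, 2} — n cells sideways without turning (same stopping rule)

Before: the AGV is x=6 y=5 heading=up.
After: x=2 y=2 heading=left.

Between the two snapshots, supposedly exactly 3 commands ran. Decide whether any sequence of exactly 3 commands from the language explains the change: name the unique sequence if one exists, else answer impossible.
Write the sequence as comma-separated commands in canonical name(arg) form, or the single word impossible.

back(3), turn(left), move(4)

key: position moved to (2,2) AND the heading swung to W — translation plus rotation needed
start: x=6 y=5 heading=up
t=1 back(3) ⇒ x=6 y=2 heading=up
t=2 turn(left) ⇒ x=6 y=2 heading=left
t=3 move(4) ⇒ x=2 y=2 heading=left
uniquely the one of 512 3-step routes that fits.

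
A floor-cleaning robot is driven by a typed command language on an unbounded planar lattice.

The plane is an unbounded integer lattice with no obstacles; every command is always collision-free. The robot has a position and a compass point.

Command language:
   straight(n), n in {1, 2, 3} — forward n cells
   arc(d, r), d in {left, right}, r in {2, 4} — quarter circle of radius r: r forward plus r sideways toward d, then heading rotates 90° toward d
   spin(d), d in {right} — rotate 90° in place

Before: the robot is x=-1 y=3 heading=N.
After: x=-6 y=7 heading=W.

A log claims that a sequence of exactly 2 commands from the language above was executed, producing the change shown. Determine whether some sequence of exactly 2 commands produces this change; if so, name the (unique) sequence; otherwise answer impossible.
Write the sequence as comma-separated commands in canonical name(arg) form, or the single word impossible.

arc(left, 4), straight(1)

key: cell and facing (now W) both changed — the 2 commands mix motion and turning
begin: x=-1 y=3 heading=N
step 1 (arc(left, 4)): x=-5 y=7 heading=W
step 2 (straight(1)): x=-6 y=7 heading=W
no rival 2-sequence matches.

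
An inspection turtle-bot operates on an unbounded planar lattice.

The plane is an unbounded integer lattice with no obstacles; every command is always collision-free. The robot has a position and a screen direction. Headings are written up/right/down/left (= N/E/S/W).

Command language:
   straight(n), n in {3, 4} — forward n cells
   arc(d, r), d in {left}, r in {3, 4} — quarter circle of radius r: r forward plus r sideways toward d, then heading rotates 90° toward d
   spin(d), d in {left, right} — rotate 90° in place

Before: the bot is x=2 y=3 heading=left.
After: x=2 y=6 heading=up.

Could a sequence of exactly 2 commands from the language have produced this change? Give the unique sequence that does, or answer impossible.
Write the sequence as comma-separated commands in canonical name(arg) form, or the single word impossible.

key: position moved to (2,6) AND the heading swung to N — translation plus rotation needed
initial: x=2 y=3 heading=left
1. spin(right) → x=2 y=3 heading=up
2. straight(3) → x=2 y=6 heading=up
uniquely the one of 36 2-step routes that fits.

spin(right), straight(3)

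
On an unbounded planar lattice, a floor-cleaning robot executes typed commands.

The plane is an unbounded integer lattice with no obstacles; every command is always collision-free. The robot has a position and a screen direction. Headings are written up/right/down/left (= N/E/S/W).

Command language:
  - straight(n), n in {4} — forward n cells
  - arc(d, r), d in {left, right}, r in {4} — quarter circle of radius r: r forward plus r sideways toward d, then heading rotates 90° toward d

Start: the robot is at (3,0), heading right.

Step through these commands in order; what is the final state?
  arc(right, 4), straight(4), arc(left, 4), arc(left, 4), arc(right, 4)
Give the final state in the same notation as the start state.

at (19,-4), heading right

begin: at (3,0), heading right
[1] after arc(right, 4): at (7,-4), heading down
[2] after straight(4): at (7,-8), heading down
[3] after arc(left, 4): at (11,-12), heading right
[4] after arc(left, 4): at (15,-8), heading up
[5] after arc(right, 4): at (19,-4), heading right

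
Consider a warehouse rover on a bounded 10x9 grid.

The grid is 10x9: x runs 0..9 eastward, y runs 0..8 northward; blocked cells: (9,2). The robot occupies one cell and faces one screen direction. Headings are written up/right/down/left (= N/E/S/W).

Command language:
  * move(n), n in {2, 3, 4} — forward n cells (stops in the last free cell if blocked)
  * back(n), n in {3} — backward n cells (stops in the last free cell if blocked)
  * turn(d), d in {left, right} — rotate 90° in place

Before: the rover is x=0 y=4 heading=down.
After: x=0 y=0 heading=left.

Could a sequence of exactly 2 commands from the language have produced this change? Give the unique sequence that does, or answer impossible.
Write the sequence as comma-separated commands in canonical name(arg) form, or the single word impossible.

key: running turn(right) before move(4) would end elsewhere — order is forced
from: x=0 y=4 heading=down
step 1 (move(4)): x=0 y=0 heading=down
step 2 (turn(right)): x=0 y=0 heading=left
all 36 alternatives checked — unique.

move(4), turn(right)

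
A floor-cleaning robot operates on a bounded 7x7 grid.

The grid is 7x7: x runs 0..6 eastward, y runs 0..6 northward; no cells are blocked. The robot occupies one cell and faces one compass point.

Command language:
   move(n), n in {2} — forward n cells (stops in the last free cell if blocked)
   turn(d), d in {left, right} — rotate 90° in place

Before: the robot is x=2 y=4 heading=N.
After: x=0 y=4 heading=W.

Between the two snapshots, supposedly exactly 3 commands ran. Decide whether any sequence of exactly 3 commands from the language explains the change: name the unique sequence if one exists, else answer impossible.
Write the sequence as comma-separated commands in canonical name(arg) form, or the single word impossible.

turn(left), move(2), move(2)

key: position moved to (0,4) AND the heading swung to W — translation plus rotation needed
begin: x=2 y=4 heading=N
t=1 turn(left) ⇒ x=2 y=4 heading=W
t=2 move(2) ⇒ x=0 y=4 heading=W
t=3 move(2) ⇒ x=0 y=4 heading=W
no rival 3-sequence matches.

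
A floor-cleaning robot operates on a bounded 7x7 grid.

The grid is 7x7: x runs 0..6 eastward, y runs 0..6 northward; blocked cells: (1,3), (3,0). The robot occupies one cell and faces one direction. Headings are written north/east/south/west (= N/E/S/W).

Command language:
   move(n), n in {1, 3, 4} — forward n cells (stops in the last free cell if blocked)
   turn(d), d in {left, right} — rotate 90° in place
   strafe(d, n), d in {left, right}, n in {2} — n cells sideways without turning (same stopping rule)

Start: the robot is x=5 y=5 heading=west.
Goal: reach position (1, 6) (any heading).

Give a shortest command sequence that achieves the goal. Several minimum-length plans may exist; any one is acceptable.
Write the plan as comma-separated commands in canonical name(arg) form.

t0: x=5 y=5 heading=west
1. move(4) → x=1 y=5 heading=west
2. strafe(right, 2) → x=1 y=6 heading=west
no 1-step plan works, so 2 is optimal.

move(4), strafe(right, 2)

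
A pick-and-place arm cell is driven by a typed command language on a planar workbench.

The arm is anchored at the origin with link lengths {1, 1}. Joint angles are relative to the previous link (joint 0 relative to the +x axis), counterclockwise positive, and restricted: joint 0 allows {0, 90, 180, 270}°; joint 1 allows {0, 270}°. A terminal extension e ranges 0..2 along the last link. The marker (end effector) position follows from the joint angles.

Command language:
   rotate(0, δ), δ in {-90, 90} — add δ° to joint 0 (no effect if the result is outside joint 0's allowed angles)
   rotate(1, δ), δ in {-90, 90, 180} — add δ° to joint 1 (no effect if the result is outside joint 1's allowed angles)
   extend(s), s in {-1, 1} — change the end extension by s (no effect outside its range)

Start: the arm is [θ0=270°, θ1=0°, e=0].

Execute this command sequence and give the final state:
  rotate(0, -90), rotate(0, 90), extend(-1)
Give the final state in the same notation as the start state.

start: [θ0=270°, θ1=0°, e=0]
t=1 rotate(0, -90) ⇒ [θ0=180°, θ1=0°, e=0]
t=2 rotate(0, 90) ⇒ [θ0=270°, θ1=0°, e=0]
t=3 extend(-1) ⇒ [θ0=270°, θ1=0°, e=0]

[θ0=270°, θ1=0°, e=0]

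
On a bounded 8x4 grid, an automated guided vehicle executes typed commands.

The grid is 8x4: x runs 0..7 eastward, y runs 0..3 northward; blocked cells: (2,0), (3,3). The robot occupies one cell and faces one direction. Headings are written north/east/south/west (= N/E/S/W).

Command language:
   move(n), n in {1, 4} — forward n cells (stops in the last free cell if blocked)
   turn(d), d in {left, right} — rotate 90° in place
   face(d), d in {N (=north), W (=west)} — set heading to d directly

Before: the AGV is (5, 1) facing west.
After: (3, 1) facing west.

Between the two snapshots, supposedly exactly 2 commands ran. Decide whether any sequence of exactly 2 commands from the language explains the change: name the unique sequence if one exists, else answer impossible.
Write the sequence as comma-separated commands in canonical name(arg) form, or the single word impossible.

key: heading stays W — no command in the sequence turns
t0: (5, 1) facing west
t=1 move(1) ⇒ (4, 1) facing west
t=2 move(1) ⇒ (3, 1) facing west
no other 2-command option fits: unique.

move(1), move(1)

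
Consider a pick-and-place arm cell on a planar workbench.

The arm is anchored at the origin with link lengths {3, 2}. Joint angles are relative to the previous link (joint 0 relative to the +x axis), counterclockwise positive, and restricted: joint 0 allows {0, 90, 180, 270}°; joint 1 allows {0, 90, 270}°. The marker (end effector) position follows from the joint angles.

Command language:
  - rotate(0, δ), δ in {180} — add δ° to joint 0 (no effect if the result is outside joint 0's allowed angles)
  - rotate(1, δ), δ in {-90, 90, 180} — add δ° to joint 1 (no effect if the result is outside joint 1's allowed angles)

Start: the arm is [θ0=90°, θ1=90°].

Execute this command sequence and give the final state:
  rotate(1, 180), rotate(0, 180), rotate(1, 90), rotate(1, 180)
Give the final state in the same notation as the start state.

t0: [θ0=90°, θ1=90°]
step 1 (rotate(1, 180)): [θ0=90°, θ1=270°]
step 2 (rotate(0, 180)): [θ0=270°, θ1=270°]
step 3 (rotate(1, 90)): [θ0=270°, θ1=0°]
step 4 (rotate(1, 180)): [θ0=270°, θ1=0°]

[θ0=270°, θ1=0°]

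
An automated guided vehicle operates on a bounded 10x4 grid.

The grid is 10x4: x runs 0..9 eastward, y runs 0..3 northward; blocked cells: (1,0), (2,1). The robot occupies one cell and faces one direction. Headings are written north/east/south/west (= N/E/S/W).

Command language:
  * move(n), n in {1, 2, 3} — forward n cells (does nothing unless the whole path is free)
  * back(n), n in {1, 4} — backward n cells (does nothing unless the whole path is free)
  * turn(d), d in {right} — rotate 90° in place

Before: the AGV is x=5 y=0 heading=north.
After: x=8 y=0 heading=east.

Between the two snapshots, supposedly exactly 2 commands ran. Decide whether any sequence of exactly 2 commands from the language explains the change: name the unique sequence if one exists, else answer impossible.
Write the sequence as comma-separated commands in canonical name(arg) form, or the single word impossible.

key: order matters: swapping turn(right) and move(3) lands elsewhere
from: x=5 y=0 heading=north
[1] after turn(right): x=5 y=0 heading=east
[2] after move(3): x=8 y=0 heading=east
uniquely the one of 36 2-step routes that fits.

turn(right), move(3)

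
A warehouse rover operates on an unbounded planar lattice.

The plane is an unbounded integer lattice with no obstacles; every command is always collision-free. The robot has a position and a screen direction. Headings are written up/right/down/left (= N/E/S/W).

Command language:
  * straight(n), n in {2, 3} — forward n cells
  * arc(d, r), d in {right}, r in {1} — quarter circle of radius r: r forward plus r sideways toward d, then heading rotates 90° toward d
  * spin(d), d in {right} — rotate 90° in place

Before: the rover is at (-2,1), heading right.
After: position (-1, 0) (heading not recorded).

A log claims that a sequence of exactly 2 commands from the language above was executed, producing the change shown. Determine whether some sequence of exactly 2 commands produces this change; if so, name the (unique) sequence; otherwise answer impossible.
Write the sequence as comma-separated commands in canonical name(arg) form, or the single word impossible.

arc(right, 1), spin(right)

key: order matters: swapping arc(right, 1) and spin(right) lands elsewhere
initial: at (-2,1), heading right
step 1 (arc(right, 1)): at (-1,0), heading down
step 2 (spin(right)): at (-1,0), heading left
no rival 2-sequence matches.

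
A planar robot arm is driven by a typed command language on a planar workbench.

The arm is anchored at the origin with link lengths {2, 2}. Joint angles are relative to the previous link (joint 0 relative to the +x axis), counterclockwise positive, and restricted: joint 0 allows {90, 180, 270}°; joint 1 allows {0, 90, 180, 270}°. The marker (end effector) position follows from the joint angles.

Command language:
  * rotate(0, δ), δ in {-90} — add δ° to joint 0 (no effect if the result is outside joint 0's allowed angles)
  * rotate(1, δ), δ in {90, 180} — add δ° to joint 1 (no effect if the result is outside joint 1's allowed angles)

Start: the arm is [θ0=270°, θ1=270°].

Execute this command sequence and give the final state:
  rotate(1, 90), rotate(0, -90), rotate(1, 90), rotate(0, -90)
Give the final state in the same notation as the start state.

t0: [θ0=270°, θ1=270°]
step 1 (rotate(1, 90)): [θ0=270°, θ1=0°]
step 2 (rotate(0, -90)): [θ0=180°, θ1=0°]
step 3 (rotate(1, 90)): [θ0=180°, θ1=90°]
step 4 (rotate(0, -90)): [θ0=90°, θ1=90°]

[θ0=90°, θ1=90°]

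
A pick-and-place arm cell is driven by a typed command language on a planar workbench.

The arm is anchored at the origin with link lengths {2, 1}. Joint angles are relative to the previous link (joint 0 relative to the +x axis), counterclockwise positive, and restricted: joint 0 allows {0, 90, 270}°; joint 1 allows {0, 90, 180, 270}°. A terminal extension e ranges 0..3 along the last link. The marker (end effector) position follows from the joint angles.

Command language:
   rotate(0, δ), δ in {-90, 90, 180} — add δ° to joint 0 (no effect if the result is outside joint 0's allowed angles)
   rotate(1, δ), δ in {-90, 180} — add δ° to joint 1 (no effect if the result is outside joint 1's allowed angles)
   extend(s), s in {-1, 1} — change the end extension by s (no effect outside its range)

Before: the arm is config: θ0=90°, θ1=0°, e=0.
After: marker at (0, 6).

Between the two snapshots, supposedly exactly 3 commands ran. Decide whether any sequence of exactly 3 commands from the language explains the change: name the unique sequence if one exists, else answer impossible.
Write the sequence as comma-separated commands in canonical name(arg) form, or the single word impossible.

extend(1), extend(1), extend(1)

begin: config: θ0=90°, θ1=0°, e=0
step 1 (extend(1)): config: θ0=90°, θ1=0°, e=1
step 2 (extend(1)): config: θ0=90°, θ1=0°, e=2
step 3 (extend(1)): config: θ0=90°, θ1=0°, e=3
all 343 alternatives checked — unique.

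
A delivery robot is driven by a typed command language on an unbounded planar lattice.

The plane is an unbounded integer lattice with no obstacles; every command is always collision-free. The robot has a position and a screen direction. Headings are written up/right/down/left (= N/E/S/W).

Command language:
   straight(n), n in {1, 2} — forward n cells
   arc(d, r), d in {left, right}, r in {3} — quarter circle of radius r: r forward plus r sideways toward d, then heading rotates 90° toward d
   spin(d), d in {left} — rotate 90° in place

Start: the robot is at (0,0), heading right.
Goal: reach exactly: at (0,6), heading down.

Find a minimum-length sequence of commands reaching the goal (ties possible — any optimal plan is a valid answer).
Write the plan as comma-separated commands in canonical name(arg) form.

t0: at (0,0), heading right
[1] after arc(left, 3): at (3,3), heading up
[2] after arc(left, 3): at (0,6), heading left
[3] after spin(left): at (0,6), heading down
minimal: 3 command(s), checked below 3.

arc(left, 3), arc(left, 3), spin(left)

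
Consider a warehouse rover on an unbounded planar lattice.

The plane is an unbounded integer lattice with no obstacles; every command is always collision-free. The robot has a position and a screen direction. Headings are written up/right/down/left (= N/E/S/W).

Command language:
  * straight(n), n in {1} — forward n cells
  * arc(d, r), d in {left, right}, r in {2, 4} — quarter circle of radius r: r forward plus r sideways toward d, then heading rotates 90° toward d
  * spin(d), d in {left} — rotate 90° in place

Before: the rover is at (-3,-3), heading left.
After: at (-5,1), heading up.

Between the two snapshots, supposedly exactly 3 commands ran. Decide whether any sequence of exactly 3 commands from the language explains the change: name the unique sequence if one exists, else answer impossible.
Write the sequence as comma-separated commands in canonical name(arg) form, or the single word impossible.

key: running straight(1) before arc(right, 2) would end elsewhere — order is forced
begin: at (-3,-3), heading left
1. arc(right, 2) → at (-5,-1), heading up
2. straight(1) → at (-5,0), heading up
3. straight(1) → at (-5,1), heading up
uniquely the one of 216 3-step routes that fits.

arc(right, 2), straight(1), straight(1)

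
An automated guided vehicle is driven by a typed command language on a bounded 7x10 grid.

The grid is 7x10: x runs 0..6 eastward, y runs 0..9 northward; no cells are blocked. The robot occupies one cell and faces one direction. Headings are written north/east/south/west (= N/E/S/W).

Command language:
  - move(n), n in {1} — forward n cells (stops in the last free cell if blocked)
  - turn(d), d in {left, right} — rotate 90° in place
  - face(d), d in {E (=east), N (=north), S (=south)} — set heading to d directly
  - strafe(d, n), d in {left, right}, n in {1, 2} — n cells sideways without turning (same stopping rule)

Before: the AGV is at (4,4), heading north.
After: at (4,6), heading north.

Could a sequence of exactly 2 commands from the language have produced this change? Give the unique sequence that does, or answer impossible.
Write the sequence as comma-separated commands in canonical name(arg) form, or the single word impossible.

move(1), move(1)

key: heading stays N — no command in the sequence turns
t0: at (4,4), heading north
step 1 (move(1)): at (4,5), heading north
step 2 (move(1)): at (4,6), heading north
uniquely the one of 100 2-step routes that fits.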